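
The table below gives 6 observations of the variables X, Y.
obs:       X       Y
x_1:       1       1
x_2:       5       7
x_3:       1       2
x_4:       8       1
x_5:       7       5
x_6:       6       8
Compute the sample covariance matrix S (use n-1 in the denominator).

Step 1 — column means:
  mean(X) = (1 + 5 + 1 + 8 + 7 + 6) / 6 = 28/6 = 4.6667
  mean(Y) = (1 + 7 + 2 + 1 + 5 + 8) / 6 = 24/6 = 4

Step 2 — sample covariance S[i,j] = (1/(n-1)) · Σ_k (x_{k,i} - mean_i) · (x_{k,j} - mean_j), with n-1 = 5.
  S[X,X] = ((-3.6667)·(-3.6667) + (0.3333)·(0.3333) + (-3.6667)·(-3.6667) + (3.3333)·(3.3333) + (2.3333)·(2.3333) + (1.3333)·(1.3333)) / 5 = 45.3333/5 = 9.0667
  S[X,Y] = ((-3.6667)·(-3) + (0.3333)·(3) + (-3.6667)·(-2) + (3.3333)·(-3) + (2.3333)·(1) + (1.3333)·(4)) / 5 = 17/5 = 3.4
  S[Y,Y] = ((-3)·(-3) + (3)·(3) + (-2)·(-2) + (-3)·(-3) + (1)·(1) + (4)·(4)) / 5 = 48/5 = 9.6

S is symmetric (S[j,i] = S[i,j]). Assembling:

S = [[9.0667, 3.4],
 [3.4, 9.6]]


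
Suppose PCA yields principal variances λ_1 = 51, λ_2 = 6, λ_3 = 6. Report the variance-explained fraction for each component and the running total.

Step 1 — total variance = trace(Sigma) = Σ λ_i = 51 + 6 + 6 = 63.

Step 2 — fraction explained by component i = λ_i / Σ λ:
  PC1: 51/63 = 0.8095
  PC2: 6/63 = 0.0952
  PC3: 6/63 = 0.0952

Step 3 — cumulative fraction after k components = (λ_1 + ... + λ_k) / Σ λ:
  k = 1: 51/63 = 0.8095
  k = 2: (51 + 6)/63 = 57/63 = 0.9048
  k = 3: (51 + 6 + 6)/63 = 63/63 = 1

Summary (fraction, with percent):

explained: PC1 0.8095 (80.95%), PC2 0.0952 (9.52%), PC3 0.0952 (9.52%);  cumulative: 0.8095, 0.9048, 1


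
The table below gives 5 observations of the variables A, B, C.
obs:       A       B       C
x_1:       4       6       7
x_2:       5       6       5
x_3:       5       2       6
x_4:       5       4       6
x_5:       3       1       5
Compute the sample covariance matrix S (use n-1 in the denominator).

Step 1 — column means:
  mean(A) = (4 + 5 + 5 + 5 + 3) / 5 = 22/5 = 4.4
  mean(B) = (6 + 6 + 2 + 4 + 1) / 5 = 19/5 = 3.8
  mean(C) = (7 + 5 + 6 + 6 + 5) / 5 = 29/5 = 5.8

Step 2 — sample covariance S[i,j] = (1/(n-1)) · Σ_k (x_{k,i} - mean_i) · (x_{k,j} - mean_j), with n-1 = 4.
  S[A,A] = ((-0.4)·(-0.4) + (0.6)·(0.6) + (0.6)·(0.6) + (0.6)·(0.6) + (-1.4)·(-1.4)) / 4 = 3.2/4 = 0.8
  S[A,B] = ((-0.4)·(2.2) + (0.6)·(2.2) + (0.6)·(-1.8) + (0.6)·(0.2) + (-1.4)·(-2.8)) / 4 = 3.4/4 = 0.85
  S[A,C] = ((-0.4)·(1.2) + (0.6)·(-0.8) + (0.6)·(0.2) + (0.6)·(0.2) + (-1.4)·(-0.8)) / 4 = 0.4/4 = 0.1
  S[B,B] = ((2.2)·(2.2) + (2.2)·(2.2) + (-1.8)·(-1.8) + (0.2)·(0.2) + (-2.8)·(-2.8)) / 4 = 20.8/4 = 5.2
  S[B,C] = ((2.2)·(1.2) + (2.2)·(-0.8) + (-1.8)·(0.2) + (0.2)·(0.2) + (-2.8)·(-0.8)) / 4 = 2.8/4 = 0.7
  S[C,C] = ((1.2)·(1.2) + (-0.8)·(-0.8) + (0.2)·(0.2) + (0.2)·(0.2) + (-0.8)·(-0.8)) / 4 = 2.8/4 = 0.7

S is symmetric (S[j,i] = S[i,j]). Assembling:

S = [[0.8, 0.85, 0.1],
 [0.85, 5.2, 0.7],
 [0.1, 0.7, 0.7]]


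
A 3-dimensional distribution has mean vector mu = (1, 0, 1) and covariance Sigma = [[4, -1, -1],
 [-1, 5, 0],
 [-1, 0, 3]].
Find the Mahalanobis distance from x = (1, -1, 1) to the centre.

Step 1 — centre the observation: (x - mu) = (0, -1, 0).

Step 2 — invert Sigma (cofactor / det for 3×3, or solve directly):
  Sigma^{-1} = [[0.2885, 0.0577, 0.0962],
 [0.0577, 0.2115, 0.0192],
 [0.0962, 0.0192, 0.3654]].

Step 3 — form the quadratic (x - mu)^T · Sigma^{-1} · (x - mu):
  Sigma^{-1} · (x - mu) = (-0.0577, -0.2115, -0.0192).
  (x - mu)^T · [Sigma^{-1} · (x - mu)] = (0)·(-0.0577) + (-1)·(-0.2115) + (0)·(-0.0192) = 0.2115.

Step 4 — take square root: d = √(0.2115) ≈ 0.4599.

d(x, mu) = √(0.2115) ≈ 0.4599


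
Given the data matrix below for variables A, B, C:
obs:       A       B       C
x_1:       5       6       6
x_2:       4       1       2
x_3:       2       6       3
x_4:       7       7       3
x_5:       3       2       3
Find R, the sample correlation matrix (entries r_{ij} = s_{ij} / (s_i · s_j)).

Step 1 — column means:
  mean(A) = (5 + 4 + 2 + 7 + 3) / 5 = 21/5 = 4.2
  mean(B) = (6 + 1 + 6 + 7 + 2) / 5 = 22/5 = 4.4
  mean(C) = (6 + 2 + 3 + 3 + 3) / 5 = 17/5 = 3.4

Step 2 — sample variances and covariances s[i,j] = (1/(n-1)) · Σ_k (x_{k,i} - mean_i) · (x_{k,j} - mean_j), with n-1 = 4:
  s[A,A] = ((0.8)·(0.8) + (-0.2)·(-0.2) + (-2.2)·(-2.2) + (2.8)·(2.8) + (-1.2)·(-1.2)) / 4 = 14.8/4 = 3.7
  s[A,B] = ((0.8)·(1.6) + (-0.2)·(-3.4) + (-2.2)·(1.6) + (2.8)·(2.6) + (-1.2)·(-2.4)) / 4 = 8.6/4 = 2.15
  s[A,C] = ((0.8)·(2.6) + (-0.2)·(-1.4) + (-2.2)·(-0.4) + (2.8)·(-0.4) + (-1.2)·(-0.4)) / 4 = 2.6/4 = 0.65
  s[B,B] = ((1.6)·(1.6) + (-3.4)·(-3.4) + (1.6)·(1.6) + (2.6)·(2.6) + (-2.4)·(-2.4)) / 4 = 29.2/4 = 7.3
  s[B,C] = ((1.6)·(2.6) + (-3.4)·(-1.4) + (1.6)·(-0.4) + (2.6)·(-0.4) + (-2.4)·(-0.4)) / 4 = 8.2/4 = 2.05
  s[C,C] = ((2.6)·(2.6) + (-1.4)·(-1.4) + (-0.4)·(-0.4) + (-0.4)·(-0.4) + (-0.4)·(-0.4)) / 4 = 9.2/4 = 2.3
  Sample standard deviations s_i = √(s[i,i]):
  s(A) = √(3.7) = 1.9235
  s(B) = √(7.3) = 2.7019
  s(C) = √(2.3) = 1.5166

Step 3 — r_{ij} = s_{ij} / (s_i · s_j):
  r[A,A] = 1 (diagonal).
  r[A,B] = 2.15 / (1.9235 · 2.7019) = 2.15 / 5.1971 = 0.4137
  r[A,C] = 0.65 / (1.9235 · 1.5166) = 0.65 / 2.9172 = 0.2228
  r[B,B] = 1 (diagonal).
  r[B,C] = 2.05 / (2.7019 · 1.5166) = 2.05 / 4.0976 = 0.5003
  r[C,C] = 1 (diagonal).

R is symmetric with unit diagonal. Assembling:

R = [[1, 0.4137, 0.2228],
 [0.4137, 1, 0.5003],
 [0.2228, 0.5003, 1]]


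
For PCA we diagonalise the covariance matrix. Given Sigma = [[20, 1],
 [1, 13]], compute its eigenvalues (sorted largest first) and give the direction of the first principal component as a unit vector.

Step 1 — characteristic polynomial of 2×2 Sigma:
  det(Sigma - λI) = λ² - trace · λ + det = 0.
  trace = 20 + 13 = 33, det = 20·13 - (1)² = 259.
Step 2 — discriminant:
  Δ = trace² - 4·det = 1089 - 1036 = 53.
Step 3 — eigenvalues:
  λ = (trace ± √Δ)/2 = (33 ± 7.2801)/2,
  λ_1 = 20.1401,  λ_2 = 12.8599.

Step 4 — unit eigenvector for λ_1: solve (Sigma - λ_1 I)v = 0. First row:
  (20 - 20.1401)·v_x + (1)·v_y = 0, i.e. (-0.1401)·v_x + (1)·v_y = 0,
  so v ∝ (b, λ_1 - a) = (1, 0.1401) = u.
  ||u|| = √((1)² + (0.1401)²) = √(1.0196) ≈ 1.0098,
  v_1 = u/||u|| ≈ (0.9903, 0.1387) (||v_1|| = 1).

λ_1 = 20.1401,  λ_2 = 12.8599;  v_1 ≈ (0.9903, 0.1387)


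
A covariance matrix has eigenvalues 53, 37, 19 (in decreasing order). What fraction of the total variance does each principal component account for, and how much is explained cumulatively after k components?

Step 1 — total variance = trace(Sigma) = Σ λ_i = 53 + 37 + 19 = 109.

Step 2 — fraction explained by component i = λ_i / Σ λ:
  PC1: 53/109 = 0.4862
  PC2: 37/109 = 0.3394
  PC3: 19/109 = 0.1743

Step 3 — cumulative fraction after k components = (λ_1 + ... + λ_k) / Σ λ:
  k = 1: 53/109 = 0.4862
  k = 2: (53 + 37)/109 = 90/109 = 0.8257
  k = 3: (53 + 37 + 19)/109 = 109/109 = 1

Summary (fraction, with percent):

explained: PC1 0.4862 (48.62%), PC2 0.3394 (33.94%), PC3 0.1743 (17.43%);  cumulative: 0.4862, 0.8257, 1


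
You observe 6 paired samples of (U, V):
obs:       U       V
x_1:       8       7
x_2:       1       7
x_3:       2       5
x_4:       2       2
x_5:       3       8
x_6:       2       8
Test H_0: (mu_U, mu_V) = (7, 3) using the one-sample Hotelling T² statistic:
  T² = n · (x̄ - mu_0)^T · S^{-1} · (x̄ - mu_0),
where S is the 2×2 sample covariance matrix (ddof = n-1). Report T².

Step 1 — sample mean vector:
  mean(U) = (8 + 1 + 2 + 2 + 3 + 2) / 6 = 18/6 = 3
  mean(V) = (7 + 7 + 5 + 2 + 8 + 8) / 6 = 37/6 = 6.1667
  x̄ = (3, 6.1667),  deviation x̄ - mu_0 = (3, 6.1667) - (7, 3) = (-4, 3.1667).

Step 2 — sample covariance matrix, S[i,j] = (1/(n-1)) · Σ_k (x_{k,i} - mean_i) · (x_{k,j} - mean_j), divisor n-1 = 5:
  S[U,U] = ((5)·(5) + (-2)·(-2) + (-1)·(-1) + (-1)·(-1) + (0)·(0) + (-1)·(-1)) / 5 = 32/5 = 6.4
  S[U,V] = ((5)·(0.8333) + (-2)·(0.8333) + (-1)·(-1.1667) + (-1)·(-4.1667) + (0)·(1.8333) + (-1)·(1.8333)) / 5 = 6/5 = 1.2
  S[V,V] = ((0.8333)·(0.8333) + (0.8333)·(0.8333) + (-1.1667)·(-1.1667) + (-4.1667)·(-4.1667) + (1.8333)·(1.8333) + (1.8333)·(1.8333)) / 5 = 26.8333/5 = 5.3667
  S = [[6.4, 1.2],
 [1.2, 5.3667]].

Step 3 — invert S. det(S) = 6.4·5.3667 - (1.2)² = 32.9067.
  S^{-1} = (1/det) · [[d, -b], [-b, a]] = [[0.1631, -0.0365],
 [-0.0365, 0.1945]].

Step 4 — quadratic form (x̄ - mu_0)^T · S^{-1} · (x̄ - mu_0):
  S^{-1} · (x̄ - mu_0) = (-0.7678, 0.7618),
  (x̄ - mu_0)^T · [...] = (-4)·(-0.7678) + (3.1667)·(0.7618) = 5.4835.

Step 5 — scale by n: T² = 6 · 5.4835 = 32.9011.

T² ≈ 32.9011


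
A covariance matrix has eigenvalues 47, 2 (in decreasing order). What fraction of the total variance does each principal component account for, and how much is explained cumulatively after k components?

Step 1 — total variance = trace(Sigma) = Σ λ_i = 47 + 2 = 49.

Step 2 — fraction explained by component i = λ_i / Σ λ:
  PC1: 47/49 = 0.9592
  PC2: 2/49 = 0.0408

Step 3 — cumulative fraction after k components = (λ_1 + ... + λ_k) / Σ λ:
  k = 1: 47/49 = 0.9592
  k = 2: (47 + 2)/49 = 49/49 = 1

Summary (fraction, with percent):

explained: PC1 0.9592 (95.92%), PC2 0.0408 (4.08%);  cumulative: 0.9592, 1


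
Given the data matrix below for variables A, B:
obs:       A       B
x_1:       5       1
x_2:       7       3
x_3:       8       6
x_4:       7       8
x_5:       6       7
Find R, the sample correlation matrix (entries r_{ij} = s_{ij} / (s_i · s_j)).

Step 1 — column means:
  mean(A) = (5 + 7 + 8 + 7 + 6) / 5 = 33/5 = 6.6
  mean(B) = (1 + 3 + 6 + 8 + 7) / 5 = 25/5 = 5

Step 2 — sample variances and covariances s[i,j] = (1/(n-1)) · Σ_k (x_{k,i} - mean_i) · (x_{k,j} - mean_j), with n-1 = 4:
  s[A,A] = ((-1.6)·(-1.6) + (0.4)·(0.4) + (1.4)·(1.4) + (0.4)·(0.4) + (-0.6)·(-0.6)) / 4 = 5.2/4 = 1.3
  s[A,B] = ((-1.6)·(-4) + (0.4)·(-2) + (1.4)·(1) + (0.4)·(3) + (-0.6)·(2)) / 4 = 7/4 = 1.75
  s[B,B] = ((-4)·(-4) + (-2)·(-2) + (1)·(1) + (3)·(3) + (2)·(2)) / 4 = 34/4 = 8.5
  Sample standard deviations s_i = √(s[i,i]):
  s(A) = √(1.3) = 1.1402
  s(B) = √(8.5) = 2.9155

Step 3 — r_{ij} = s_{ij} / (s_i · s_j):
  r[A,A] = 1 (diagonal).
  r[A,B] = 1.75 / (1.1402 · 2.9155) = 1.75 / 3.3242 = 0.5264
  r[B,B] = 1 (diagonal).

R is symmetric with unit diagonal. Assembling:

R = [[1, 0.5264],
 [0.5264, 1]]


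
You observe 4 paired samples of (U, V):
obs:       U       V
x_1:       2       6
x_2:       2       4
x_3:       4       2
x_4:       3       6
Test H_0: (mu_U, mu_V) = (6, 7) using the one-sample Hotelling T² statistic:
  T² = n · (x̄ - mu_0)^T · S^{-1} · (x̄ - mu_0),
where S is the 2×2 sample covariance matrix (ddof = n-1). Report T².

Step 1 — sample mean vector:
  mean(U) = (2 + 2 + 4 + 3) / 4 = 11/4 = 2.75
  mean(V) = (6 + 4 + 2 + 6) / 4 = 18/4 = 4.5
  x̄ = (2.75, 4.5),  deviation x̄ - mu_0 = (2.75, 4.5) - (6, 7) = (-3.25, -2.5).

Step 2 — sample covariance matrix, S[i,j] = (1/(n-1)) · Σ_k (x_{k,i} - mean_i) · (x_{k,j} - mean_j), divisor n-1 = 3:
  S[U,U] = ((-0.75)·(-0.75) + (-0.75)·(-0.75) + (1.25)·(1.25) + (0.25)·(0.25)) / 3 = 2.75/3 = 0.9167
  S[U,V] = ((-0.75)·(1.5) + (-0.75)·(-0.5) + (1.25)·(-2.5) + (0.25)·(1.5)) / 3 = -3.5/3 = -1.1667
  S[V,V] = ((1.5)·(1.5) + (-0.5)·(-0.5) + (-2.5)·(-2.5) + (1.5)·(1.5)) / 3 = 11/3 = 3.6667
  S = [[0.9167, -1.1667],
 [-1.1667, 3.6667]].

Step 3 — invert S. det(S) = 0.9167·3.6667 - (-1.1667)² = 2.
  S^{-1} = (1/det) · [[d, -b], [-b, a]] = [[1.8333, 0.5833],
 [0.5833, 0.4583]].

Step 4 — quadratic form (x̄ - mu_0)^T · S^{-1} · (x̄ - mu_0):
  S^{-1} · (x̄ - mu_0) = (-7.4167, -3.0417),
  (x̄ - mu_0)^T · [...] = (-3.25)·(-7.4167) + (-2.5)·(-3.0417) = 31.7083.

Step 5 — scale by n: T² = 4 · 31.7083 = 126.8333.

T² ≈ 126.8333


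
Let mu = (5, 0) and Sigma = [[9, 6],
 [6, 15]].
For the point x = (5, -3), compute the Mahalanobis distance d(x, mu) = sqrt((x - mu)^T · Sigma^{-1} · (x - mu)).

Step 1 — centre the observation: (x - mu) = (0, -3).

Step 2 — invert Sigma. det(Sigma) = 9·15 - (6)² = 99.
  Sigma^{-1} = (1/det) · [[d, -b], [-b, a]] = [[0.1515, -0.0606],
 [-0.0606, 0.0909]].

Step 3 — form the quadratic (x - mu)^T · Sigma^{-1} · (x - mu):
  Sigma^{-1} · (x - mu) = (0.1818, -0.2727).
  (x - mu)^T · [Sigma^{-1} · (x - mu)] = (0)·(0.1818) + (-3)·(-0.2727) = 0.8182.

Step 4 — take square root: d = √(0.8182) ≈ 0.9045.

d(x, mu) = √(0.8182) ≈ 0.9045


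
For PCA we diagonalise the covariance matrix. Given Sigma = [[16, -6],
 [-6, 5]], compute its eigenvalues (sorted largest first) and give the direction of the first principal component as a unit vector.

Step 1 — characteristic polynomial of 2×2 Sigma:
  det(Sigma - λI) = λ² - trace · λ + det = 0.
  trace = 16 + 5 = 21, det = 16·5 - (-6)² = 44.
Step 2 — discriminant:
  Δ = trace² - 4·det = 441 - 176 = 265.
Step 3 — eigenvalues:
  λ = (trace ± √Δ)/2 = (21 ± 16.2788)/2,
  λ_1 = 18.6394,  λ_2 = 2.3606.

Step 4 — unit eigenvector for λ_1: solve (Sigma - λ_1 I)v = 0. First row:
  (16 - 18.6394)·v_x + (-6)·v_y = 0, i.e. (-2.6394)·v_x + (-6)·v_y = 0,
  so v ∝ (b, λ_1 - a) = (-6, 2.6394); multiply by -1 so the first entry is positive: u = (6, -2.6394).
  ||u|| = √((6)² + (-2.6394)²) = √(42.9665) ≈ 6.5549,
  v_1 = u/||u|| ≈ (0.9153, -0.4027) (||v_1|| = 1).

λ_1 = 18.6394,  λ_2 = 2.3606;  v_1 ≈ (0.9153, -0.4027)


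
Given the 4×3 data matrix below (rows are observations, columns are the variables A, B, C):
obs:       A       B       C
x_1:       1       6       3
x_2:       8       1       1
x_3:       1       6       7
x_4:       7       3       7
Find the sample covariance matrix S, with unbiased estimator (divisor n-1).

Step 1 — column means:
  mean(A) = (1 + 8 + 1 + 7) / 4 = 17/4 = 4.25
  mean(B) = (6 + 1 + 6 + 3) / 4 = 16/4 = 4
  mean(C) = (3 + 1 + 7 + 7) / 4 = 18/4 = 4.5

Step 2 — sample covariance S[i,j] = (1/(n-1)) · Σ_k (x_{k,i} - mean_i) · (x_{k,j} - mean_j), with n-1 = 3.
  S[A,A] = ((-3.25)·(-3.25) + (3.75)·(3.75) + (-3.25)·(-3.25) + (2.75)·(2.75)) / 3 = 42.75/3 = 14.25
  S[A,B] = ((-3.25)·(2) + (3.75)·(-3) + (-3.25)·(2) + (2.75)·(-1)) / 3 = -27/3 = -9
  S[A,C] = ((-3.25)·(-1.5) + (3.75)·(-3.5) + (-3.25)·(2.5) + (2.75)·(2.5)) / 3 = -9.5/3 = -3.1667
  S[B,B] = ((2)·(2) + (-3)·(-3) + (2)·(2) + (-1)·(-1)) / 3 = 18/3 = 6
  S[B,C] = ((2)·(-1.5) + (-3)·(-3.5) + (2)·(2.5) + (-1)·(2.5)) / 3 = 10/3 = 3.3333
  S[C,C] = ((-1.5)·(-1.5) + (-3.5)·(-3.5) + (2.5)·(2.5) + (2.5)·(2.5)) / 3 = 27/3 = 9

S is symmetric (S[j,i] = S[i,j]). Assembling:

S = [[14.25, -9, -3.1667],
 [-9, 6, 3.3333],
 [-3.1667, 3.3333, 9]]


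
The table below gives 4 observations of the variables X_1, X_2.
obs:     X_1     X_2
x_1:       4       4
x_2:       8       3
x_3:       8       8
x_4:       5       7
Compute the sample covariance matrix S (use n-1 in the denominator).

Step 1 — column means:
  mean(X_1) = (4 + 8 + 8 + 5) / 4 = 25/4 = 6.25
  mean(X_2) = (4 + 3 + 8 + 7) / 4 = 22/4 = 5.5

Step 2 — sample covariance S[i,j] = (1/(n-1)) · Σ_k (x_{k,i} - mean_i) · (x_{k,j} - mean_j), with n-1 = 3.
  S[X_1,X_1] = ((-2.25)·(-2.25) + (1.75)·(1.75) + (1.75)·(1.75) + (-1.25)·(-1.25)) / 3 = 12.75/3 = 4.25
  S[X_1,X_2] = ((-2.25)·(-1.5) + (1.75)·(-2.5) + (1.75)·(2.5) + (-1.25)·(1.5)) / 3 = 1.5/3 = 0.5
  S[X_2,X_2] = ((-1.5)·(-1.5) + (-2.5)·(-2.5) + (2.5)·(2.5) + (1.5)·(1.5)) / 3 = 17/3 = 5.6667

S is symmetric (S[j,i] = S[i,j]). Assembling:

S = [[4.25, 0.5],
 [0.5, 5.6667]]


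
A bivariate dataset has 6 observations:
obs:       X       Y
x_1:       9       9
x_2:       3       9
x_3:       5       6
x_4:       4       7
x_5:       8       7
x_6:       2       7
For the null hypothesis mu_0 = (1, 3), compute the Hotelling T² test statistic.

Step 1 — sample mean vector:
  mean(X) = (9 + 3 + 5 + 4 + 8 + 2) / 6 = 31/6 = 5.1667
  mean(Y) = (9 + 9 + 6 + 7 + 7 + 7) / 6 = 45/6 = 7.5
  x̄ = (5.1667, 7.5),  deviation x̄ - mu_0 = (5.1667, 7.5) - (1, 3) = (4.1667, 4.5).

Step 2 — sample covariance matrix, S[i,j] = (1/(n-1)) · Σ_k (x_{k,i} - mean_i) · (x_{k,j} - mean_j), divisor n-1 = 5:
  S[X,X] = ((3.8333)·(3.8333) + (-2.1667)·(-2.1667) + (-0.1667)·(-0.1667) + (-1.1667)·(-1.1667) + (2.8333)·(2.8333) + (-3.1667)·(-3.1667)) / 5 = 38.8333/5 = 7.7667
  S[X,Y] = ((3.8333)·(1.5) + (-2.1667)·(1.5) + (-0.1667)·(-1.5) + (-1.1667)·(-0.5) + (2.8333)·(-0.5) + (-3.1667)·(-0.5)) / 5 = 3.5/5 = 0.7
  S[Y,Y] = ((1.5)·(1.5) + (1.5)·(1.5) + (-1.5)·(-1.5) + (-0.5)·(-0.5) + (-0.5)·(-0.5) + (-0.5)·(-0.5)) / 5 = 7.5/5 = 1.5
  S = [[7.7667, 0.7],
 [0.7, 1.5]].

Step 3 — invert S. det(S) = 7.7667·1.5 - (0.7)² = 11.16.
  S^{-1} = (1/det) · [[d, -b], [-b, a]] = [[0.1344, -0.0627],
 [-0.0627, 0.6959]].

Step 4 — quadratic form (x̄ - mu_0)^T · S^{-1} · (x̄ - mu_0):
  S^{-1} · (x̄ - mu_0) = (0.2778, 2.8704),
  (x̄ - mu_0)^T · [...] = (4.1667)·(0.2778) + (4.5)·(2.8704) = 14.0741.

Step 5 — scale by n: T² = 6 · 14.0741 = 84.4444.

T² ≈ 84.4444


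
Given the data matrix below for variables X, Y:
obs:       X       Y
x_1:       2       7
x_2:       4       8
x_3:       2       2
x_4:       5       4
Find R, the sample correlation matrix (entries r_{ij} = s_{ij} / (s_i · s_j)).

Step 1 — column means:
  mean(X) = (2 + 4 + 2 + 5) / 4 = 13/4 = 3.25
  mean(Y) = (7 + 8 + 2 + 4) / 4 = 21/4 = 5.25

Step 2 — sample variances and covariances s[i,j] = (1/(n-1)) · Σ_k (x_{k,i} - mean_i) · (x_{k,j} - mean_j), with n-1 = 3:
  s[X,X] = ((-1.25)·(-1.25) + (0.75)·(0.75) + (-1.25)·(-1.25) + (1.75)·(1.75)) / 3 = 6.75/3 = 2.25
  s[X,Y] = ((-1.25)·(1.75) + (0.75)·(2.75) + (-1.25)·(-3.25) + (1.75)·(-1.25)) / 3 = 1.75/3 = 0.5833
  s[Y,Y] = ((1.75)·(1.75) + (2.75)·(2.75) + (-3.25)·(-3.25) + (-1.25)·(-1.25)) / 3 = 22.75/3 = 7.5833
  Sample standard deviations s_i = √(s[i,i]):
  s(X) = √(2.25) = 1.5
  s(Y) = √(7.5833) = 2.7538

Step 3 — r_{ij} = s_{ij} / (s_i · s_j):
  r[X,X] = 1 (diagonal).
  r[X,Y] = 0.5833 / (1.5 · 2.7538) = 0.5833 / 4.1307 = 0.1412
  r[Y,Y] = 1 (diagonal).

R is symmetric with unit diagonal. Assembling:

R = [[1, 0.1412],
 [0.1412, 1]]


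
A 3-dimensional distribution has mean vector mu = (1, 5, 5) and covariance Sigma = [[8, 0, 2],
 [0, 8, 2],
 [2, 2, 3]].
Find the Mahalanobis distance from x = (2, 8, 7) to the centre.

Step 1 — centre the observation: (x - mu) = (1, 3, 2).

Step 2 — invert Sigma (cofactor / det for 3×3, or solve directly):
  Sigma^{-1} = [[0.1562, 0.0312, -0.125],
 [0.0312, 0.1562, -0.125],
 [-0.125, -0.125, 0.5]].

Step 3 — form the quadratic (x - mu)^T · Sigma^{-1} · (x - mu):
  Sigma^{-1} · (x - mu) = (0, 0.25, 0.5).
  (x - mu)^T · [Sigma^{-1} · (x - mu)] = (1)·(0) + (3)·(0.25) + (2)·(0.5) = 1.75.

Step 4 — take square root: d = √(1.75) ≈ 1.3229.

d(x, mu) = √(1.75) ≈ 1.3229


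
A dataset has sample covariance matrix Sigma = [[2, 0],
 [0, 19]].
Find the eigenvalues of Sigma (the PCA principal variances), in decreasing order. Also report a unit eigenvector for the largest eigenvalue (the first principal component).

Step 1 — characteristic polynomial of 2×2 Sigma:
  det(Sigma - λI) = λ² - trace · λ + det = 0.
  trace = 2 + 19 = 21, det = 2·19 - (0)² = 38.
Step 2 — discriminant:
  Δ = trace² - 4·det = 441 - 152 = 289.
Step 3 — eigenvalues:
  λ = (trace ± √Δ)/2 = (21 ± 17)/2,
  λ_1 = 19,  λ_2 = 2.

Step 4 — unit eigenvector for λ_1: Sigma is diagonal, so its eigenvectors are the coordinate axes. λ_1 = 19 is the diagonal entry on the second coordinate axis, hence
  v_1 = (0, 1) (||v_1|| = 1).

λ_1 = 19,  λ_2 = 2;  v_1 ≈ (0, 1)


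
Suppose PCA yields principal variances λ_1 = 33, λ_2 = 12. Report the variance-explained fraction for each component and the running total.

Step 1 — total variance = trace(Sigma) = Σ λ_i = 33 + 12 = 45.

Step 2 — fraction explained by component i = λ_i / Σ λ:
  PC1: 33/45 = 0.7333
  PC2: 12/45 = 0.2667

Step 3 — cumulative fraction after k components = (λ_1 + ... + λ_k) / Σ λ:
  k = 1: 33/45 = 0.7333
  k = 2: (33 + 12)/45 = 45/45 = 1

Summary (fraction, with percent):

explained: PC1 0.7333 (73.33%), PC2 0.2667 (26.67%);  cumulative: 0.7333, 1


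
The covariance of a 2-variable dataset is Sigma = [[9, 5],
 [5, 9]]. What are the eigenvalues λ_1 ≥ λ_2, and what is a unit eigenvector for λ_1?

Step 1 — characteristic polynomial of 2×2 Sigma:
  det(Sigma - λI) = λ² - trace · λ + det = 0.
  trace = 9 + 9 = 18, det = 9·9 - (5)² = 56.
Step 2 — discriminant:
  Δ = trace² - 4·det = 324 - 224 = 100.
Step 3 — eigenvalues:
  λ = (trace ± √Δ)/2 = (18 ± 10)/2,
  λ_1 = 14,  λ_2 = 4.

Step 4 — unit eigenvector for λ_1: solve (Sigma - λ_1 I)v = 0. First row:
  (9 - 14)·v_x + (5)·v_y = 0, i.e. (-5)·v_x + (5)·v_y = 0,
  so v ∝ (b, λ_1 - a) = (5, 5) = u.
  ||u|| = √((5)² + (5)²) = √(50) ≈ 7.0711,
  v_1 = u/||u|| ≈ (0.7071, 0.7071) (||v_1|| = 1).

λ_1 = 14,  λ_2 = 4;  v_1 ≈ (0.7071, 0.7071)


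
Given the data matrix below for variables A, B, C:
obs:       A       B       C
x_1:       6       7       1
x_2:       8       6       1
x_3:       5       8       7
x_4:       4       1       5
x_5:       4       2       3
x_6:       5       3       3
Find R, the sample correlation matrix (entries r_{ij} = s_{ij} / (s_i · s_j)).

Step 1 — column means:
  mean(A) = (6 + 8 + 5 + 4 + 4 + 5) / 6 = 32/6 = 5.3333
  mean(B) = (7 + 6 + 8 + 1 + 2 + 3) / 6 = 27/6 = 4.5
  mean(C) = (1 + 1 + 7 + 5 + 3 + 3) / 6 = 20/6 = 3.3333

Step 2 — sample variances and covariances s[i,j] = (1/(n-1)) · Σ_k (x_{k,i} - mean_i) · (x_{k,j} - mean_j), with n-1 = 5:
  s[A,A] = ((0.6667)·(0.6667) + (2.6667)·(2.6667) + (-0.3333)·(-0.3333) + (-1.3333)·(-1.3333) + (-1.3333)·(-1.3333) + (-0.3333)·(-0.3333)) / 5 = 11.3333/5 = 2.2667
  s[A,B] = ((0.6667)·(2.5) + (2.6667)·(1.5) + (-0.3333)·(3.5) + (-1.3333)·(-3.5) + (-1.3333)·(-2.5) + (-0.3333)·(-1.5)) / 5 = 13/5 = 2.6
  s[A,C] = ((0.6667)·(-2.3333) + (2.6667)·(-2.3333) + (-0.3333)·(3.6667) + (-1.3333)·(1.6667) + (-1.3333)·(-0.3333) + (-0.3333)·(-0.3333)) / 5 = -10.6667/5 = -2.1333
  s[B,B] = ((2.5)·(2.5) + (1.5)·(1.5) + (3.5)·(3.5) + (-3.5)·(-3.5) + (-2.5)·(-2.5) + (-1.5)·(-1.5)) / 5 = 41.5/5 = 8.3
  s[B,C] = ((2.5)·(-2.3333) + (1.5)·(-2.3333) + (3.5)·(3.6667) + (-3.5)·(1.6667) + (-2.5)·(-0.3333) + (-1.5)·(-0.3333)) / 5 = -1/5 = -0.2
  s[C,C] = ((-2.3333)·(-2.3333) + (-2.3333)·(-2.3333) + (3.6667)·(3.6667) + (1.6667)·(1.6667) + (-0.3333)·(-0.3333) + (-0.3333)·(-0.3333)) / 5 = 27.3333/5 = 5.4667
  Sample standard deviations s_i = √(s[i,i]):
  s(A) = √(2.2667) = 1.5055
  s(B) = √(8.3) = 2.881
  s(C) = √(5.4667) = 2.3381

Step 3 — r_{ij} = s_{ij} / (s_i · s_j):
  r[A,A] = 1 (diagonal).
  r[A,B] = 2.6 / (1.5055 · 2.881) = 2.6 / 4.3374 = 0.5994
  r[A,C] = -2.1333 / (1.5055 · 2.3381) = -2.1333 / 3.5201 = -0.606
  r[B,B] = 1 (diagonal).
  r[B,C] = -0.2 / (2.881 · 2.3381) = -0.2 / 6.736 = -0.0297
  r[C,C] = 1 (diagonal).

R is symmetric with unit diagonal. Assembling:

R = [[1, 0.5994, -0.606],
 [0.5994, 1, -0.0297],
 [-0.606, -0.0297, 1]]


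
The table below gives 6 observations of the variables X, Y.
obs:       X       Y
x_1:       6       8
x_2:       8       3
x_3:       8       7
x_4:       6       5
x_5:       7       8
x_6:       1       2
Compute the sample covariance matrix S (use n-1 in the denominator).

Step 1 — column means:
  mean(X) = (6 + 8 + 8 + 6 + 7 + 1) / 6 = 36/6 = 6
  mean(Y) = (8 + 3 + 7 + 5 + 8 + 2) / 6 = 33/6 = 5.5

Step 2 — sample covariance S[i,j] = (1/(n-1)) · Σ_k (x_{k,i} - mean_i) · (x_{k,j} - mean_j), with n-1 = 5.
  S[X,X] = ((0)·(0) + (2)·(2) + (2)·(2) + (0)·(0) + (1)·(1) + (-5)·(-5)) / 5 = 34/5 = 6.8
  S[X,Y] = ((0)·(2.5) + (2)·(-2.5) + (2)·(1.5) + (0)·(-0.5) + (1)·(2.5) + (-5)·(-3.5)) / 5 = 18/5 = 3.6
  S[Y,Y] = ((2.5)·(2.5) + (-2.5)·(-2.5) + (1.5)·(1.5) + (-0.5)·(-0.5) + (2.5)·(2.5) + (-3.5)·(-3.5)) / 5 = 33.5/5 = 6.7

S is symmetric (S[j,i] = S[i,j]). Assembling:

S = [[6.8, 3.6],
 [3.6, 6.7]]


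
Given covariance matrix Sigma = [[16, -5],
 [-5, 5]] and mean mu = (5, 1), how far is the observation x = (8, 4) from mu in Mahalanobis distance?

Step 1 — centre the observation: (x - mu) = (3, 3).

Step 2 — invert Sigma. det(Sigma) = 16·5 - (-5)² = 55.
  Sigma^{-1} = (1/det) · [[d, -b], [-b, a]] = [[0.0909, 0.0909],
 [0.0909, 0.2909]].

Step 3 — form the quadratic (x - mu)^T · Sigma^{-1} · (x - mu):
  Sigma^{-1} · (x - mu) = (0.5455, 1.1455).
  (x - mu)^T · [Sigma^{-1} · (x - mu)] = (3)·(0.5455) + (3)·(1.1455) = 5.0727.

Step 4 — take square root: d = √(5.0727) ≈ 2.2523.

d(x, mu) = √(5.0727) ≈ 2.2523


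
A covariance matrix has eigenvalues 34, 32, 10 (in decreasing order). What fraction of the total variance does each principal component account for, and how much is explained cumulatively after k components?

Step 1 — total variance = trace(Sigma) = Σ λ_i = 34 + 32 + 10 = 76.

Step 2 — fraction explained by component i = λ_i / Σ λ:
  PC1: 34/76 = 0.4474
  PC2: 32/76 = 0.4211
  PC3: 10/76 = 0.1316

Step 3 — cumulative fraction after k components = (λ_1 + ... + λ_k) / Σ λ:
  k = 1: 34/76 = 0.4474
  k = 2: (34 + 32)/76 = 66/76 = 0.8684
  k = 3: (34 + 32 + 10)/76 = 76/76 = 1

Summary (fraction, with percent):

explained: PC1 0.4474 (44.74%), PC2 0.4211 (42.11%), PC3 0.1316 (13.16%);  cumulative: 0.4474, 0.8684, 1


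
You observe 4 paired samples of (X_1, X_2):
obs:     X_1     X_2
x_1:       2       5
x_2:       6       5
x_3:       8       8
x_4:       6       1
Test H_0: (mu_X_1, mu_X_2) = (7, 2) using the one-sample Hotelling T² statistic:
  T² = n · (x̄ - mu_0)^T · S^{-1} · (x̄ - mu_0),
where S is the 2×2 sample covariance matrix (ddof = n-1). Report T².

Step 1 — sample mean vector:
  mean(X_1) = (2 + 6 + 8 + 6) / 4 = 22/4 = 5.5
  mean(X_2) = (5 + 5 + 8 + 1) / 4 = 19/4 = 4.75
  x̄ = (5.5, 4.75),  deviation x̄ - mu_0 = (5.5, 4.75) - (7, 2) = (-1.5, 2.75).

Step 2 — sample covariance matrix, S[i,j] = (1/(n-1)) · Σ_k (x_{k,i} - mean_i) · (x_{k,j} - mean_j), divisor n-1 = 3:
  S[X_1,X_1] = ((-3.5)·(-3.5) + (0.5)·(0.5) + (2.5)·(2.5) + (0.5)·(0.5)) / 3 = 19/3 = 6.3333
  S[X_1,X_2] = ((-3.5)·(0.25) + (0.5)·(0.25) + (2.5)·(3.25) + (0.5)·(-3.75)) / 3 = 5.5/3 = 1.8333
  S[X_2,X_2] = ((0.25)·(0.25) + (0.25)·(0.25) + (3.25)·(3.25) + (-3.75)·(-3.75)) / 3 = 24.75/3 = 8.25
  S = [[6.3333, 1.8333],
 [1.8333, 8.25]].

Step 3 — invert S. det(S) = 6.3333·8.25 - (1.8333)² = 48.8889.
  S^{-1} = (1/det) · [[d, -b], [-b, a]] = [[0.1688, -0.0375],
 [-0.0375, 0.1295]].

Step 4 — quadratic form (x̄ - mu_0)^T · S^{-1} · (x̄ - mu_0):
  S^{-1} · (x̄ - mu_0) = (-0.3563, 0.4125),
  (x̄ - mu_0)^T · [...] = (-1.5)·(-0.3563) + (2.75)·(0.4125) = 1.6687.

Step 5 — scale by n: T² = 4 · 1.6687 = 6.675.

T² ≈ 6.675


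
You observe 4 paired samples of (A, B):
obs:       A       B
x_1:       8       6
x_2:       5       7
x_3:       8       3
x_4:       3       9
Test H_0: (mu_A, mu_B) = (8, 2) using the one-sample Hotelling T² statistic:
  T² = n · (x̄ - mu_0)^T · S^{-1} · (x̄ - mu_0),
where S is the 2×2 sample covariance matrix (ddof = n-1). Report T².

Step 1 — sample mean vector:
  mean(A) = (8 + 5 + 8 + 3) / 4 = 24/4 = 6
  mean(B) = (6 + 7 + 3 + 9) / 4 = 25/4 = 6.25
  x̄ = (6, 6.25),  deviation x̄ - mu_0 = (6, 6.25) - (8, 2) = (-2, 4.25).

Step 2 — sample covariance matrix, S[i,j] = (1/(n-1)) · Σ_k (x_{k,i} - mean_i) · (x_{k,j} - mean_j), divisor n-1 = 3:
  S[A,A] = ((2)·(2) + (-1)·(-1) + (2)·(2) + (-3)·(-3)) / 3 = 18/3 = 6
  S[A,B] = ((2)·(-0.25) + (-1)·(0.75) + (2)·(-3.25) + (-3)·(2.75)) / 3 = -16/3 = -5.3333
  S[B,B] = ((-0.25)·(-0.25) + (0.75)·(0.75) + (-3.25)·(-3.25) + (2.75)·(2.75)) / 3 = 18.75/3 = 6.25
  S = [[6, -5.3333],
 [-5.3333, 6.25]].

Step 3 — invert S. det(S) = 6·6.25 - (-5.3333)² = 9.0556.
  S^{-1} = (1/det) · [[d, -b], [-b, a]] = [[0.6902, 0.589],
 [0.589, 0.6626]].

Step 4 — quadratic form (x̄ - mu_0)^T · S^{-1} · (x̄ - mu_0):
  S^{-1} · (x̄ - mu_0) = (1.1227, 1.638),
  (x̄ - mu_0)^T · [...] = (-2)·(1.1227) + (4.25)·(1.638) = 4.7163.

Step 5 — scale by n: T² = 4 · 4.7163 = 18.865.

T² ≈ 18.865


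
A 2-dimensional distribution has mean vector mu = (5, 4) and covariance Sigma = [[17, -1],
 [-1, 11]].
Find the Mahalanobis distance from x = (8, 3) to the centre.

Step 1 — centre the observation: (x - mu) = (3, -1).

Step 2 — invert Sigma. det(Sigma) = 17·11 - (-1)² = 186.
  Sigma^{-1} = (1/det) · [[d, -b], [-b, a]] = [[0.0591, 0.0054],
 [0.0054, 0.0914]].

Step 3 — form the quadratic (x - mu)^T · Sigma^{-1} · (x - mu):
  Sigma^{-1} · (x - mu) = (0.172, -0.0753).
  (x - mu)^T · [Sigma^{-1} · (x - mu)] = (3)·(0.172) + (-1)·(-0.0753) = 0.5914.

Step 4 — take square root: d = √(0.5914) ≈ 0.769.

d(x, mu) = √(0.5914) ≈ 0.769


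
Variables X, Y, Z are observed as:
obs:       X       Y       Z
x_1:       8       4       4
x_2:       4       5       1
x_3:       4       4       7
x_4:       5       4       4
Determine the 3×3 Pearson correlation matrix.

Step 1 — column means:
  mean(X) = (8 + 4 + 4 + 5) / 4 = 21/4 = 5.25
  mean(Y) = (4 + 5 + 4 + 4) / 4 = 17/4 = 4.25
  mean(Z) = (4 + 1 + 7 + 4) / 4 = 16/4 = 4

Step 2 — sample variances and covariances s[i,j] = (1/(n-1)) · Σ_k (x_{k,i} - mean_i) · (x_{k,j} - mean_j), with n-1 = 3:
  s[X,X] = ((2.75)·(2.75) + (-1.25)·(-1.25) + (-1.25)·(-1.25) + (-0.25)·(-0.25)) / 3 = 10.75/3 = 3.5833
  s[X,Y] = ((2.75)·(-0.25) + (-1.25)·(0.75) + (-1.25)·(-0.25) + (-0.25)·(-0.25)) / 3 = -1.25/3 = -0.4167
  s[X,Z] = ((2.75)·(0) + (-1.25)·(-3) + (-1.25)·(3) + (-0.25)·(0)) / 3 = 0/3 = 0
  s[Y,Y] = ((-0.25)·(-0.25) + (0.75)·(0.75) + (-0.25)·(-0.25) + (-0.25)·(-0.25)) / 3 = 0.75/3 = 0.25
  s[Y,Z] = ((-0.25)·(0) + (0.75)·(-3) + (-0.25)·(3) + (-0.25)·(0)) / 3 = -3/3 = -1
  s[Z,Z] = ((0)·(0) + (-3)·(-3) + (3)·(3) + (0)·(0)) / 3 = 18/3 = 6
  Sample standard deviations s_i = √(s[i,i]):
  s(X) = √(3.5833) = 1.893
  s(Y) = √(0.25) = 0.5
  s(Z) = √(6) = 2.4495

Step 3 — r_{ij} = s_{ij} / (s_i · s_j):
  r[X,X] = 1 (diagonal).
  r[X,Y] = -0.4167 / (1.893 · 0.5) = -0.4167 / 0.9465 = -0.4402
  r[X,Z] = 0 / (1.893 · 2.4495) = 0 / 4.6368 = 0
  r[Y,Y] = 1 (diagonal).
  r[Y,Z] = -1 / (0.5 · 2.4495) = -1 / 1.2247 = -0.8165
  r[Z,Z] = 1 (diagonal).

R is symmetric with unit diagonal. Assembling:

R = [[1, -0.4402, 0],
 [-0.4402, 1, -0.8165],
 [0, -0.8165, 1]]


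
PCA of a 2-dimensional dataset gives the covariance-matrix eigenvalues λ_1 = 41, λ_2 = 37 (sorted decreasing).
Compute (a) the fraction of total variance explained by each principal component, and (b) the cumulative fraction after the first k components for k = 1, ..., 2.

Step 1 — total variance = trace(Sigma) = Σ λ_i = 41 + 37 = 78.

Step 2 — fraction explained by component i = λ_i / Σ λ:
  PC1: 41/78 = 0.5256
  PC2: 37/78 = 0.4744

Step 3 — cumulative fraction after k components = (λ_1 + ... + λ_k) / Σ λ:
  k = 1: 41/78 = 0.5256
  k = 2: (41 + 37)/78 = 78/78 = 1

Summary (fraction, with percent):

explained: PC1 0.5256 (52.56%), PC2 0.4744 (47.44%);  cumulative: 0.5256, 1


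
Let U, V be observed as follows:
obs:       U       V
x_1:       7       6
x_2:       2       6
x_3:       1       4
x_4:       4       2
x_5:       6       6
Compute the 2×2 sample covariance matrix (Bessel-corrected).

Step 1 — column means:
  mean(U) = (7 + 2 + 1 + 4 + 6) / 5 = 20/5 = 4
  mean(V) = (6 + 6 + 4 + 2 + 6) / 5 = 24/5 = 4.8

Step 2 — sample covariance S[i,j] = (1/(n-1)) · Σ_k (x_{k,i} - mean_i) · (x_{k,j} - mean_j), with n-1 = 4.
  S[U,U] = ((3)·(3) + (-2)·(-2) + (-3)·(-3) + (0)·(0) + (2)·(2)) / 4 = 26/4 = 6.5
  S[U,V] = ((3)·(1.2) + (-2)·(1.2) + (-3)·(-0.8) + (0)·(-2.8) + (2)·(1.2)) / 4 = 6/4 = 1.5
  S[V,V] = ((1.2)·(1.2) + (1.2)·(1.2) + (-0.8)·(-0.8) + (-2.8)·(-2.8) + (1.2)·(1.2)) / 4 = 12.8/4 = 3.2

S is symmetric (S[j,i] = S[i,j]). Assembling:

S = [[6.5, 1.5],
 [1.5, 3.2]]


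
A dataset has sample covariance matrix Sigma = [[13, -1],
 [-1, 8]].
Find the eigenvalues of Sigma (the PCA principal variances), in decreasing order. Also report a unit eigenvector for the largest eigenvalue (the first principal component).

Step 1 — characteristic polynomial of 2×2 Sigma:
  det(Sigma - λI) = λ² - trace · λ + det = 0.
  trace = 13 + 8 = 21, det = 13·8 - (-1)² = 103.
Step 2 — discriminant:
  Δ = trace² - 4·det = 441 - 412 = 29.
Step 3 — eigenvalues:
  λ = (trace ± √Δ)/2 = (21 ± 5.3852)/2,
  λ_1 = 13.1926,  λ_2 = 7.8074.

Step 4 — unit eigenvector for λ_1: solve (Sigma - λ_1 I)v = 0. First row:
  (13 - 13.1926)·v_x + (-1)·v_y = 0, i.e. (-0.1926)·v_x + (-1)·v_y = 0,
  so v ∝ (b, λ_1 - a) = (-1, 0.1926); multiply by -1 so the first entry is positive: u = (1, -0.1926).
  ||u|| = √((1)² + (-0.1926)²) = √(1.0371) ≈ 1.0184,
  v_1 = u/||u|| ≈ (0.982, -0.1891) (||v_1|| = 1).

λ_1 = 13.1926,  λ_2 = 7.8074;  v_1 ≈ (0.982, -0.1891)


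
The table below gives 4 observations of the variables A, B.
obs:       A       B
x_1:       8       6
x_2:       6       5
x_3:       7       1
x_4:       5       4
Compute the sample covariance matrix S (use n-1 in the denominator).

Step 1 — column means:
  mean(A) = (8 + 6 + 7 + 5) / 4 = 26/4 = 6.5
  mean(B) = (6 + 5 + 1 + 4) / 4 = 16/4 = 4

Step 2 — sample covariance S[i,j] = (1/(n-1)) · Σ_k (x_{k,i} - mean_i) · (x_{k,j} - mean_j), with n-1 = 3.
  S[A,A] = ((1.5)·(1.5) + (-0.5)·(-0.5) + (0.5)·(0.5) + (-1.5)·(-1.5)) / 3 = 5/3 = 1.6667
  S[A,B] = ((1.5)·(2) + (-0.5)·(1) + (0.5)·(-3) + (-1.5)·(0)) / 3 = 1/3 = 0.3333
  S[B,B] = ((2)·(2) + (1)·(1) + (-3)·(-3) + (0)·(0)) / 3 = 14/3 = 4.6667

S is symmetric (S[j,i] = S[i,j]). Assembling:

S = [[1.6667, 0.3333],
 [0.3333, 4.6667]]


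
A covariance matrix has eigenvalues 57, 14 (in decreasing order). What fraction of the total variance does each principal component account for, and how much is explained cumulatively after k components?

Step 1 — total variance = trace(Sigma) = Σ λ_i = 57 + 14 = 71.

Step 2 — fraction explained by component i = λ_i / Σ λ:
  PC1: 57/71 = 0.8028
  PC2: 14/71 = 0.1972

Step 3 — cumulative fraction after k components = (λ_1 + ... + λ_k) / Σ λ:
  k = 1: 57/71 = 0.8028
  k = 2: (57 + 14)/71 = 71/71 = 1

Summary (fraction, with percent):

explained: PC1 0.8028 (80.28%), PC2 0.1972 (19.72%);  cumulative: 0.8028, 1


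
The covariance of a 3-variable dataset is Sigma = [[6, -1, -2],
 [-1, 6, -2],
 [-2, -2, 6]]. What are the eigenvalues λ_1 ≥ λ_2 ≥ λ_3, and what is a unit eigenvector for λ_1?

Step 1 — characteristic polynomial p(λ) = det(λI - Sigma) = λ³ - tr·λ² + c_1·λ - det, where tr = trace, c_1 = sum of the principal 2×2 minors, det = det(Sigma):
  tr = 6 + 6 + 6 = 18,
  c_1 = (6·6 - (-1)²) + (6·6 - (-2)²) + (6·6 - (-2)²) = 35 + 32 + 32 = 99,
  det = 6·(6·6 - (-2)²) - (-1)·((-1)·6 - (-2)·(-2)) + (-2)·((-1)·(-2) - 6·(-2)) = 6·(32) - (-1)·(-10) + (-2)·(14) = 154.
  So p(λ) = λ³ - 18λ² + 99λ - 154.
Step 2 — look for an integer root (rational root theorem: any rational root is an integer divisor of 154). Testing λ = 7:
  p(7) = 343 - 882 + 693 - 154 = 0  ✓
  Dividing out (λ - 7): p(λ) = (λ - 7)(λ² - 11λ + 22).
Step 3 — remaining eigenvalues from the quadratic λ² - 11λ + 22 = 0:
  Δ = 11² - 4·22 = 121 - 88 = 33,  λ = (11 ± √33)/2 = (11 ± 5.7446)/2 ≈ 8.3723 or 2.6277.
  Sorted: λ_1 = 8.3723,  λ_2 = 7,  λ_3 = 2.6277  (check: sum = 18 = tr ✓).

Step 4 — unit eigenvector for λ_1 ≈ 8.3723: v spans the null space of (Sigma - λ_1 I), whose rows are
  r_1 = (-2.3723, -1, -2),  r_2 = (-1, -2.3723, -2),  r_3 = (-2, -2, -2.3723).
  v is orthogonal to every row, so take v ∝ r_1 × r_2 = ((-1)·(-2) - (-2)·(-2.3723), (-2)·(-1) - (-2.3723)·(-2), (-2.3723)·(-2.3723) - (-1)·(-1)) ≈ (-2.7446, -2.7446, 4.6277).
  Rescale (multiply by -1 so the first nonzero entry is positive): u = (2.7446, 2.7446, -4.6277).
  ||u|| = √((2.7446)² + (2.7446)² + (-4.6277)²) = √(36.481) ≈ 6.04,  v_1 = u/||u|| ≈ (0.4544, 0.4544, -0.7662) (||v_1|| = 1).

λ_1 = 8.3723,  λ_2 = 7,  λ_3 = 2.6277;  v_1 ≈ (0.4544, 0.4544, -0.7662)


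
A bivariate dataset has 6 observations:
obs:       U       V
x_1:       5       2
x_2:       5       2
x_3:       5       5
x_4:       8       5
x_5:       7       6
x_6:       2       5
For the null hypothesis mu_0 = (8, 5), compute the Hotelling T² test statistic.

Step 1 — sample mean vector:
  mean(U) = (5 + 5 + 5 + 8 + 7 + 2) / 6 = 32/6 = 5.3333
  mean(V) = (2 + 2 + 5 + 5 + 6 + 5) / 6 = 25/6 = 4.1667
  x̄ = (5.3333, 4.1667),  deviation x̄ - mu_0 = (5.3333, 4.1667) - (8, 5) = (-2.6667, -0.8333).

Step 2 — sample covariance matrix, S[i,j] = (1/(n-1)) · Σ_k (x_{k,i} - mean_i) · (x_{k,j} - mean_j), divisor n-1 = 5:
  S[U,U] = ((-0.3333)·(-0.3333) + (-0.3333)·(-0.3333) + (-0.3333)·(-0.3333) + (2.6667)·(2.6667) + (1.6667)·(1.6667) + (-3.3333)·(-3.3333)) / 5 = 21.3333/5 = 4.2667
  S[U,V] = ((-0.3333)·(-2.1667) + (-0.3333)·(-2.1667) + (-0.3333)·(0.8333) + (2.6667)·(0.8333) + (1.6667)·(1.8333) + (-3.3333)·(0.8333)) / 5 = 3.6667/5 = 0.7333
  S[V,V] = ((-2.1667)·(-2.1667) + (-2.1667)·(-2.1667) + (0.8333)·(0.8333) + (0.8333)·(0.8333) + (1.8333)·(1.8333) + (0.8333)·(0.8333)) / 5 = 14.8333/5 = 2.9667
  S = [[4.2667, 0.7333],
 [0.7333, 2.9667]].

Step 3 — invert S. det(S) = 4.2667·2.9667 - (0.7333)² = 12.12.
  S^{-1} = (1/det) · [[d, -b], [-b, a]] = [[0.2448, -0.0605],
 [-0.0605, 0.352]].

Step 4 — quadratic form (x̄ - mu_0)^T · S^{-1} · (x̄ - mu_0):
  S^{-1} · (x̄ - mu_0) = (-0.6023, -0.132),
  (x̄ - mu_0)^T · [...] = (-2.6667)·(-0.6023) + (-0.8333)·(-0.132) = 1.7162.

Step 5 — scale by n: T² = 6 · 1.7162 = 10.297.

T² ≈ 10.297


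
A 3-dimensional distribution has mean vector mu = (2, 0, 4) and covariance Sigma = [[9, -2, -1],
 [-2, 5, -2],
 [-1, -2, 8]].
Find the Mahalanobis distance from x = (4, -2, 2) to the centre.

Step 1 — centre the observation: (x - mu) = (2, -2, -2).

Step 2 — invert Sigma (cofactor / det for 3×3, or solve directly):
  Sigma^{-1} = [[0.129, 0.0645, 0.0323],
 [0.0645, 0.2545, 0.0717],
 [0.0323, 0.0717, 0.147]].

Step 3 — form the quadratic (x - mu)^T · Sigma^{-1} · (x - mu):
  Sigma^{-1} · (x - mu) = (0.0645, -0.5233, -0.3728).
  (x - mu)^T · [Sigma^{-1} · (x - mu)] = (2)·(0.0645) + (-2)·(-0.5233) + (-2)·(-0.3728) = 1.9211.

Step 4 — take square root: d = √(1.9211) ≈ 1.3861.

d(x, mu) = √(1.9211) ≈ 1.3861


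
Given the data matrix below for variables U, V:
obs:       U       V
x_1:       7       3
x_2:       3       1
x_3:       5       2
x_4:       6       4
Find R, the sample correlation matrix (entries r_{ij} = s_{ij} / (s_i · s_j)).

Step 1 — column means:
  mean(U) = (7 + 3 + 5 + 6) / 4 = 21/4 = 5.25
  mean(V) = (3 + 1 + 2 + 4) / 4 = 10/4 = 2.5

Step 2 — sample variances and covariances s[i,j] = (1/(n-1)) · Σ_k (x_{k,i} - mean_i) · (x_{k,j} - mean_j), with n-1 = 3:
  s[U,U] = ((1.75)·(1.75) + (-2.25)·(-2.25) + (-0.25)·(-0.25) + (0.75)·(0.75)) / 3 = 8.75/3 = 2.9167
  s[U,V] = ((1.75)·(0.5) + (-2.25)·(-1.5) + (-0.25)·(-0.5) + (0.75)·(1.5)) / 3 = 5.5/3 = 1.8333
  s[V,V] = ((0.5)·(0.5) + (-1.5)·(-1.5) + (-0.5)·(-0.5) + (1.5)·(1.5)) / 3 = 5/3 = 1.6667
  Sample standard deviations s_i = √(s[i,i]):
  s(U) = √(2.9167) = 1.7078
  s(V) = √(1.6667) = 1.291

Step 3 — r_{ij} = s_{ij} / (s_i · s_j):
  r[U,U] = 1 (diagonal).
  r[U,V] = 1.8333 / (1.7078 · 1.291) = 1.8333 / 2.2048 = 0.8315
  r[V,V] = 1 (diagonal).

R is symmetric with unit diagonal. Assembling:

R = [[1, 0.8315],
 [0.8315, 1]]


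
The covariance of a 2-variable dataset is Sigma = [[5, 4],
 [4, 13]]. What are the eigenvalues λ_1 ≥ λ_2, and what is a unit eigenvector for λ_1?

Step 1 — characteristic polynomial of 2×2 Sigma:
  det(Sigma - λI) = λ² - trace · λ + det = 0.
  trace = 5 + 13 = 18, det = 5·13 - (4)² = 49.
Step 2 — discriminant:
  Δ = trace² - 4·det = 324 - 196 = 128.
Step 3 — eigenvalues:
  λ = (trace ± √Δ)/2 = (18 ± 11.3137)/2,
  λ_1 = 14.6569,  λ_2 = 3.3431.

Step 4 — unit eigenvector for λ_1: solve (Sigma - λ_1 I)v = 0. First row:
  (5 - 14.6569)·v_x + (4)·v_y = 0, i.e. (-9.6569)·v_x + (4)·v_y = 0,
  so v ∝ (b, λ_1 - a) = (4, 9.6569) = u.
  ||u|| = √((4)² + (9.6569)²) = √(109.2548) ≈ 10.4525,
  v_1 = u/||u|| ≈ (0.3827, 0.9239) (||v_1|| = 1).

λ_1 = 14.6569,  λ_2 = 3.3431;  v_1 ≈ (0.3827, 0.9239)
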